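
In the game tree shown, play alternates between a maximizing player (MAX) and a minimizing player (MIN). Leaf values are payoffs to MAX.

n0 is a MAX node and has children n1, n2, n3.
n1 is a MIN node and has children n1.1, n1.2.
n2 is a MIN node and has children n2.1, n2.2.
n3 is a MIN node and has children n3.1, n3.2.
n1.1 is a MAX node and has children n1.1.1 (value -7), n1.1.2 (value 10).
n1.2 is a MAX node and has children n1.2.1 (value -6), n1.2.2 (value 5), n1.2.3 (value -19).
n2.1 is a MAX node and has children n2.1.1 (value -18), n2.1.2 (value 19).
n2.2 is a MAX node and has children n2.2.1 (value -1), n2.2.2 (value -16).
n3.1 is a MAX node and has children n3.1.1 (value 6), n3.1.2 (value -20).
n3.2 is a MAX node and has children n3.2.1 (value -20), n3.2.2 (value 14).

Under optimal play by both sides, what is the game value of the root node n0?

6

n1.1 (MAX): max(-7, 10) = 10
n1.2 (MAX): max(-6, 5, -19) = 5
n1 (MIN): min(10, 5) = 5
n2.1 (MAX): max(-18, 19) = 19
n2.2 (MAX): max(-1, -16) = -1
n2 (MIN): min(19, -1) = -1
n3.1 (MAX): max(6, -20) = 6
n3.2 (MAX): max(-20, 14) = 14
n3 (MIN): min(6, 14) = 6
n0 (MAX): max(5, -1, 6) = 6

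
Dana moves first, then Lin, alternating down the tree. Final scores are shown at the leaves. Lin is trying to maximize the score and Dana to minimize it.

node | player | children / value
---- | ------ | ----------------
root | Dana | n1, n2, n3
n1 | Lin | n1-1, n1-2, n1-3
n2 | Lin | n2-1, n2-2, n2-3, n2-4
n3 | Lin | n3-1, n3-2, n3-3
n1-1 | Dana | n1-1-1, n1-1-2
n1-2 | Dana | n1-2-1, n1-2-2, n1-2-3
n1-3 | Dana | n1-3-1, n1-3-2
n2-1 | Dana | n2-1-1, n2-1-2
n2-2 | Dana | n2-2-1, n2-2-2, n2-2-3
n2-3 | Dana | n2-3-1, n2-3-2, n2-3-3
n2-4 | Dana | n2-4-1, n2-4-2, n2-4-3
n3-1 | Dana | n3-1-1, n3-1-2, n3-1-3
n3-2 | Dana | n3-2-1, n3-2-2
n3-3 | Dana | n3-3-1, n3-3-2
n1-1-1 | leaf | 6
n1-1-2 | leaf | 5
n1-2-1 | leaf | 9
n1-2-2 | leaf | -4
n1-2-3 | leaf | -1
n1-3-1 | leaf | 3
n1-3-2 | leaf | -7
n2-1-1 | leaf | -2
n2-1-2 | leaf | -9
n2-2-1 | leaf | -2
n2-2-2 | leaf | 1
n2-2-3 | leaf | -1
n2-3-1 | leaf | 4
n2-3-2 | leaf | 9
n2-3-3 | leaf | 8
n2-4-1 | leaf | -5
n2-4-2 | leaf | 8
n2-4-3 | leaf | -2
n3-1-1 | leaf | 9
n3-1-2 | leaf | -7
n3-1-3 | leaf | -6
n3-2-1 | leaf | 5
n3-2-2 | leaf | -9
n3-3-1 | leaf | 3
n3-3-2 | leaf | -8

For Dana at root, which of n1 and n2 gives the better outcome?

n2

n1-1 (Dana): min(6, 5) = 5
n1-2 (Dana): min(9, -4, -1) = -4
n1-3 (Dana): min(3, -7) = -7
n1 (Lin): max(5, -4, -7) = 5
n2-1 (Dana): min(-2, -9) = -9
n2-2 (Dana): min(-2, 1, -1) = -2
n2-3 (Dana): min(4, 9, 8) = 4
n2-4 (Dana): min(-5, 8, -2) = -5
n2 (Lin): max(-9, -2, 4, -5) = 4
Dana prefers the lower value; n1=5, n2=4. n2 is better since 4 < 5.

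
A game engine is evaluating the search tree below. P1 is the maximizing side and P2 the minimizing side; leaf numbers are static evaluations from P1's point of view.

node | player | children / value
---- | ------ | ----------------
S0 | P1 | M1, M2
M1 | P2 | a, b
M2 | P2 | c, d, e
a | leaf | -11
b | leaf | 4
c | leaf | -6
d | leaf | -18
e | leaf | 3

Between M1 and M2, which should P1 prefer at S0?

M1 (P2): min(-11, 4) = -11
M2 (P2): min(-6, -18, 3) = -18
P1 prefers the higher value; M1=-11, M2=-18. M1 is better since -11 > -18.

M1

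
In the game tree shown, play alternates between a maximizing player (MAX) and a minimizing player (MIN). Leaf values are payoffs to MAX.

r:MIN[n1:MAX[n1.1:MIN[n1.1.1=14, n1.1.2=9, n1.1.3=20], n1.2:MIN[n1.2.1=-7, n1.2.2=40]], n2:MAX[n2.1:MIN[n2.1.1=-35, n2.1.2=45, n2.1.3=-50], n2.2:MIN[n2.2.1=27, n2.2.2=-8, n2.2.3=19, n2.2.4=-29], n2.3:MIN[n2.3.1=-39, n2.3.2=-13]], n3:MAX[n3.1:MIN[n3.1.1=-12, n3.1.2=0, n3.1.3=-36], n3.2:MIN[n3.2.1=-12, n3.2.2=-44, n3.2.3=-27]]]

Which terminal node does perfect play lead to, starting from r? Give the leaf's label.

n3.1.3

n1.1 (MIN): min(14, 9, 20) = 9
n1.2 (MIN): min(-7, 40) = -7
n1 (MAX): max(9, -7) = 9
n2.1 (MIN): min(-35, 45, -50) = -50
n2.2 (MIN): min(27, -8, 19, -29) = -29
n2.3 (MIN): min(-39, -13) = -39
n2 (MAX): max(-50, -29, -39) = -29
n3.1 (MIN): min(-12, 0, -36) = -36
n3.2 (MIN): min(-12, -44, -27) = -44
n3 (MAX): max(-36, -44) = -36
r (MIN): min(9, -29, -36) = -36
At r, MIN picks n3 (lowest: -36).
At n3, MAX picks n3.1 (highest: -36).
At n3.1, MIN picks n3.1.3 (lowest: -36).
Terminal value -36.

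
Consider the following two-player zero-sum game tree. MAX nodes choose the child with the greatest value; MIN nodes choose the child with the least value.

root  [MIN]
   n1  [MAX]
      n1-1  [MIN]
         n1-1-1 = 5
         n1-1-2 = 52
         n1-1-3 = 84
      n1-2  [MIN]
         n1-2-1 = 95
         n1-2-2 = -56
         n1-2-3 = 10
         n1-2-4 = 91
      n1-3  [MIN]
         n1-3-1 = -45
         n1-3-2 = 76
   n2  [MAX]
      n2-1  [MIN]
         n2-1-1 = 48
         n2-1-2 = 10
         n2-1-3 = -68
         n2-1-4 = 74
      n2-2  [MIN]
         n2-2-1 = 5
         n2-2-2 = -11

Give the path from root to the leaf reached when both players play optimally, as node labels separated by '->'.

n1-1 (MIN): min(5, 52, 84) = 5
n1-2 (MIN): min(95, -56, 10, 91) = -56
n1-3 (MIN): min(-45, 76) = -45
n1 (MAX): max(5, -56, -45) = 5
n2-1 (MIN): min(48, 10, -68, 74) = -68
n2-2 (MIN): min(5, -11) = -11
n2 (MAX): max(-68, -11) = -11
root (MIN): min(5, -11) = -11
At root, MIN picks n2 (lowest: -11).
At n2, MAX picks n2-2 (highest: -11).
At n2-2, MIN picks n2-2-2 (lowest: -11).
Terminal value -11.

root -> n2 -> n2-2 -> n2-2-2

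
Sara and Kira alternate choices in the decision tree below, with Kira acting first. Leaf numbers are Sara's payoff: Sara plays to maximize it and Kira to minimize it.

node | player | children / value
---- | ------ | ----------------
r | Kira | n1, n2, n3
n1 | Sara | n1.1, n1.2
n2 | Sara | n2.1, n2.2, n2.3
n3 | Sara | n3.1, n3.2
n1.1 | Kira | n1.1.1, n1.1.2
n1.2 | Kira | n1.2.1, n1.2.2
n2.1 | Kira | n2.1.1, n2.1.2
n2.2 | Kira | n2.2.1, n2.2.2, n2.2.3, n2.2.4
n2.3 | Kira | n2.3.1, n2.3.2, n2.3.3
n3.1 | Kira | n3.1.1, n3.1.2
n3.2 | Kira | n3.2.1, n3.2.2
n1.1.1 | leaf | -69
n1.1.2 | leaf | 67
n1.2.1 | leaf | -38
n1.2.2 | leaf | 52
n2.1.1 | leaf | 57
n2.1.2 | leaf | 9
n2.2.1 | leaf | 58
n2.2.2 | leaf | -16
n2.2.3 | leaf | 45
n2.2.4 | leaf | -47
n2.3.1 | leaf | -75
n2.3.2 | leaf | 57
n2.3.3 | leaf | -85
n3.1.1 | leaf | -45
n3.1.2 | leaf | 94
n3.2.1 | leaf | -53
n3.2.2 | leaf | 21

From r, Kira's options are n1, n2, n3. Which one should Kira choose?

n1.1 (Kira): min(-69, 67) = -69
n1.2 (Kira): min(-38, 52) = -38
n1 (Sara): max(-69, -38) = -38
n2.1 (Kira): min(57, 9) = 9
n2.2 (Kira): min(58, -16, 45, -47) = -47
n2.3 (Kira): min(-75, 57, -85) = -85
n2 (Sara): max(9, -47, -85) = 9
n3.1 (Kira): min(-45, 94) = -45
n3.2 (Kira): min(-53, 21) = -53
n3 (Sara): max(-45, -53) = -45
r (Kira): min(-38, 9, -45) = -45
Kira at r wants the lowest of {n1=-38, n2=9, n3=-45}, so chooses n3.

n3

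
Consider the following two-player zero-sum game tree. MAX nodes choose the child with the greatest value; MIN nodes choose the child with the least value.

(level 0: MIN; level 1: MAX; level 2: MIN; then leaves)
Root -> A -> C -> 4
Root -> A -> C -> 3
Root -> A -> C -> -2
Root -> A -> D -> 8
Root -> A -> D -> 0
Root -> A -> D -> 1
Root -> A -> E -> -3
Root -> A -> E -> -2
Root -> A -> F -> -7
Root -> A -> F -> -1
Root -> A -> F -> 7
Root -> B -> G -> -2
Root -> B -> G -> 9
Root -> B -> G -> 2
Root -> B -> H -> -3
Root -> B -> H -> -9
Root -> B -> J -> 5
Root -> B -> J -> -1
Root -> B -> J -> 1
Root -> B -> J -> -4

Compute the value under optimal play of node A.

C (MIN): min(4, 3, -2) = -2
D (MIN): min(8, 0, 1) = 0
E (MIN): min(-3, -2) = -3
F (MIN): min(-7, -1, 7) = -7
A (MAX): max(-2, 0, -3, -7) = 0

0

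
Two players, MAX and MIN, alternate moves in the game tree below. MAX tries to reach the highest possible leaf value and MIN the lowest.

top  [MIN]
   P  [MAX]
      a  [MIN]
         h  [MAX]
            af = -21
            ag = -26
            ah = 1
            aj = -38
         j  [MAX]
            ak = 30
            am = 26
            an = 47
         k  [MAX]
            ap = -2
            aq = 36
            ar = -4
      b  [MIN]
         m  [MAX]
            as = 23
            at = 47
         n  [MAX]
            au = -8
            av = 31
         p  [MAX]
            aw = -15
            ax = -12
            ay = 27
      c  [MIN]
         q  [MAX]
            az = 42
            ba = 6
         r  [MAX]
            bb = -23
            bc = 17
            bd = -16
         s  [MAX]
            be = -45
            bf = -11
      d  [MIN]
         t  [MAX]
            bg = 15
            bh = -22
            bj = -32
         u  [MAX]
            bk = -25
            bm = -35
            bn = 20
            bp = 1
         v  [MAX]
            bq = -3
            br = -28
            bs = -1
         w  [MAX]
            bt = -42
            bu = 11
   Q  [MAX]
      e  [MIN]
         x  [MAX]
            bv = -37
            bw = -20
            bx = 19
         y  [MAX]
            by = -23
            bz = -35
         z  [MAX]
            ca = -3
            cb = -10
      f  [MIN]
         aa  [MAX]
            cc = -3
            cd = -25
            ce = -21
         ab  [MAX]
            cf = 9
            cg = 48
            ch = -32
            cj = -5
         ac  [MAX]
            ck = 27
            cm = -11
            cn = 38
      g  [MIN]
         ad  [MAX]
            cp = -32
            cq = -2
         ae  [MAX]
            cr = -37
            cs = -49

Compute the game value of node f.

-3

aa (MAX): max(-3, -25, -21) = -3
ab (MAX): max(9, 48, -32, -5) = 48
ac (MAX): max(27, -11, 38) = 38
f (MIN): min(-3, 48, 38) = -3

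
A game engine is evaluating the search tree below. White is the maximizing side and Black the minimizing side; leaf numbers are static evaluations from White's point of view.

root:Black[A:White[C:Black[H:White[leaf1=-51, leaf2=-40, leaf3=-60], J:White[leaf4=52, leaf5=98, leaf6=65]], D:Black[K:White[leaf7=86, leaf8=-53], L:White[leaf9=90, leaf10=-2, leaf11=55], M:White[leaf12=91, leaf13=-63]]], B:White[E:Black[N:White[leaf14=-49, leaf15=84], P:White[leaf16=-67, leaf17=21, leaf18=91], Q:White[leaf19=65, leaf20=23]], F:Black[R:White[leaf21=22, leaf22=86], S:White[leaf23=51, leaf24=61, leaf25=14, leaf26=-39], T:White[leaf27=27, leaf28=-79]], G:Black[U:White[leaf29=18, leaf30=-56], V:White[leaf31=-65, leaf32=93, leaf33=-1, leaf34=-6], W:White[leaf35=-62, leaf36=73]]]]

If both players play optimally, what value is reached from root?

65

H (White): max(-51, -40, -60) = -40
J (White): max(52, 98, 65) = 98
C (Black): min(-40, 98) = -40
K (White): max(86, -53) = 86
L (White): max(90, -2, 55) = 90
M (White): max(91, -63) = 91
D (Black): min(86, 90, 91) = 86
A (White): max(-40, 86) = 86
N (White): max(-49, 84) = 84
P (White): max(-67, 21, 91) = 91
Q (White): max(65, 23) = 65
E (Black): min(84, 91, 65) = 65
R (White): max(22, 86) = 86
S (White): max(51, 61, 14, -39) = 61
T (White): max(27, -79) = 27
F (Black): min(86, 61, 27) = 27
U (White): max(18, -56) = 18
V (White): max(-65, 93, -1, -6) = 93
W (White): max(-62, 73) = 73
G (Black): min(18, 93, 73) = 18
B (White): max(65, 27, 18) = 65
root (Black): min(86, 65) = 65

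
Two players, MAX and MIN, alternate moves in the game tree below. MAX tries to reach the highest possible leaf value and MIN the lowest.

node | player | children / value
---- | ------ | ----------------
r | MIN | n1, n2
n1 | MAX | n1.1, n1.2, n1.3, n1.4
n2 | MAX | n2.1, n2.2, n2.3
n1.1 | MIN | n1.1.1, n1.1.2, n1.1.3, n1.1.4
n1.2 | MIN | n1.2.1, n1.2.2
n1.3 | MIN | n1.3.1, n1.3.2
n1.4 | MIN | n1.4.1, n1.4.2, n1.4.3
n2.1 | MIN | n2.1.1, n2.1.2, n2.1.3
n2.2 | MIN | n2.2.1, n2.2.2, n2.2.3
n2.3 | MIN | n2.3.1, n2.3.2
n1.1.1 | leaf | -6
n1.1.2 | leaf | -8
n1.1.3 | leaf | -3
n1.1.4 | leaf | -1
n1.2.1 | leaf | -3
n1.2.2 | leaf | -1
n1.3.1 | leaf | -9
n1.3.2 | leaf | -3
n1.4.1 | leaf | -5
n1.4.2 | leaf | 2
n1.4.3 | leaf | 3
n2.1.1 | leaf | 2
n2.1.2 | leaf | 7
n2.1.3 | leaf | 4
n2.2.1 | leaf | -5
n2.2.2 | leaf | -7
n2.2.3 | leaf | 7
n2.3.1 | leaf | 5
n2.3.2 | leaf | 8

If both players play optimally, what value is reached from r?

-3

n1.1 (MIN): min(-6, -8, -3, -1) = -8
n1.2 (MIN): min(-3, -1) = -3
n1.3 (MIN): min(-9, -3) = -9
n1.4 (MIN): min(-5, 2, 3) = -5
n1 (MAX): max(-8, -3, -9, -5) = -3
n2.1 (MIN): min(2, 7, 4) = 2
n2.2 (MIN): min(-5, -7, 7) = -7
n2.3 (MIN): min(5, 8) = 5
n2 (MAX): max(2, -7, 5) = 5
r (MIN): min(-3, 5) = -3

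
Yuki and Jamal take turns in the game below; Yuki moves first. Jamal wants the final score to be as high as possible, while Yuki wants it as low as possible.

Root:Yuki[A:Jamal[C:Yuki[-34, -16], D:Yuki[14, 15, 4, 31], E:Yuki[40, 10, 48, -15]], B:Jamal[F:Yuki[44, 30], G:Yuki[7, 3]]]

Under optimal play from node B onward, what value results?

F (Yuki): min(44, 30) = 30
G (Yuki): min(7, 3) = 3
B (Jamal): max(30, 3) = 30

30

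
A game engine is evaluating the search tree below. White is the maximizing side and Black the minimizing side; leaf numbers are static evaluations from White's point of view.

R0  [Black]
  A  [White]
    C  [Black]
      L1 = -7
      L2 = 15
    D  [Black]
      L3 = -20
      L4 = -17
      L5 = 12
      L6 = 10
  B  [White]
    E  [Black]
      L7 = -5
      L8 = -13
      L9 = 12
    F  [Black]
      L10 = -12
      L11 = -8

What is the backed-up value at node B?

-12

E (Black): min(-5, -13, 12) = -13
F (Black): min(-12, -8) = -12
B (White): max(-13, -12) = -12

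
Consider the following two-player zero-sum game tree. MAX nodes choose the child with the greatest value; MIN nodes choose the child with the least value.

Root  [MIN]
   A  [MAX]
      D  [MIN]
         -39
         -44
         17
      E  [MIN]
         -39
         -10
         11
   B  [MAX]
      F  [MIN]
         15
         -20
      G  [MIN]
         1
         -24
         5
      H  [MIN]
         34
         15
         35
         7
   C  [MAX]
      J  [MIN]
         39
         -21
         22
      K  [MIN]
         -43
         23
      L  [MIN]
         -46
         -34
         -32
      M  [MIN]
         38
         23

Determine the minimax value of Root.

-39

D (MIN): min(-39, -44, 17) = -44
E (MIN): min(-39, -10, 11) = -39
A (MAX): max(-44, -39) = -39
F (MIN): min(15, -20) = -20
G (MIN): min(1, -24, 5) = -24
H (MIN): min(34, 15, 35, 7) = 7
B (MAX): max(-20, -24, 7) = 7
J (MIN): min(39, -21, 22) = -21
K (MIN): min(-43, 23) = -43
L (MIN): min(-46, -34, -32) = -46
M (MIN): min(38, 23) = 23
C (MAX): max(-21, -43, -46, 23) = 23
Root (MIN): min(-39, 7, 23) = -39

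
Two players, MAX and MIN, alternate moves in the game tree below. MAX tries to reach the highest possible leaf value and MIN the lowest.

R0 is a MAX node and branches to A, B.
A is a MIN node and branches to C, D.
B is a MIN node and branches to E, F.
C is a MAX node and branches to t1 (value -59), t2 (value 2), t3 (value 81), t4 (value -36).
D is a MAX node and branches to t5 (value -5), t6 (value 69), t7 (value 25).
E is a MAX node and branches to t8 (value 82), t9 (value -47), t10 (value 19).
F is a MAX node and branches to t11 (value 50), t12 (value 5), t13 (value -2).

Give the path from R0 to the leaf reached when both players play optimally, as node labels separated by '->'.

R0 -> A -> D -> t6

C (MAX): max(-59, 2, 81, -36) = 81
D (MAX): max(-5, 69, 25) = 69
A (MIN): min(81, 69) = 69
E (MAX): max(82, -47, 19) = 82
F (MAX): max(50, 5, -2) = 50
B (MIN): min(82, 50) = 50
R0 (MAX): max(69, 50) = 69
At R0, MAX picks A (highest: 69).
At A, MIN picks D (lowest: 69).
At D, MAX picks t6 (highest: 69).
Terminal value 69.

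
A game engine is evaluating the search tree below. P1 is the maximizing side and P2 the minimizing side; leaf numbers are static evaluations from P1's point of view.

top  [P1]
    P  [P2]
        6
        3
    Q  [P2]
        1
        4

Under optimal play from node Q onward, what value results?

1

Q (P2): min(1, 4) = 1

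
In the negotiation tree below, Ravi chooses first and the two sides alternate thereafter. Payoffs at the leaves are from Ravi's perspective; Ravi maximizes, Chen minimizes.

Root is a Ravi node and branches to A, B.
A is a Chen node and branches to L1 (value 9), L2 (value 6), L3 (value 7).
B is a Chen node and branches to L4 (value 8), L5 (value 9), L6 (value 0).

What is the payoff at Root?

6

A (Chen): min(9, 6, 7) = 6
B (Chen): min(8, 9, 0) = 0
Root (Ravi): max(6, 0) = 6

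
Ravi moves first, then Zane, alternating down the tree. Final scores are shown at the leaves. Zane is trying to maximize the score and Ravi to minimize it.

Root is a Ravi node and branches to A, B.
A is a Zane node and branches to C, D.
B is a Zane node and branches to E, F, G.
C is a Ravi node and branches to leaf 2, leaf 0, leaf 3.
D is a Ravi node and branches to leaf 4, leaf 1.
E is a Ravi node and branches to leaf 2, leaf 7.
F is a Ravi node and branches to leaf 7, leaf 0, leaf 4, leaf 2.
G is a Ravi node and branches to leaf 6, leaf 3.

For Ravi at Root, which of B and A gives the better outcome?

E (Ravi): min(2, 7) = 2
F (Ravi): min(7, 0, 4, 2) = 0
G (Ravi): min(6, 3) = 3
B (Zane): max(2, 0, 3) = 3
C (Ravi): min(2, 0, 3) = 0
D (Ravi): min(4, 1) = 1
A (Zane): max(0, 1) = 1
Ravi prefers the lower value; B=3, A=1. A is better since 1 < 3.

A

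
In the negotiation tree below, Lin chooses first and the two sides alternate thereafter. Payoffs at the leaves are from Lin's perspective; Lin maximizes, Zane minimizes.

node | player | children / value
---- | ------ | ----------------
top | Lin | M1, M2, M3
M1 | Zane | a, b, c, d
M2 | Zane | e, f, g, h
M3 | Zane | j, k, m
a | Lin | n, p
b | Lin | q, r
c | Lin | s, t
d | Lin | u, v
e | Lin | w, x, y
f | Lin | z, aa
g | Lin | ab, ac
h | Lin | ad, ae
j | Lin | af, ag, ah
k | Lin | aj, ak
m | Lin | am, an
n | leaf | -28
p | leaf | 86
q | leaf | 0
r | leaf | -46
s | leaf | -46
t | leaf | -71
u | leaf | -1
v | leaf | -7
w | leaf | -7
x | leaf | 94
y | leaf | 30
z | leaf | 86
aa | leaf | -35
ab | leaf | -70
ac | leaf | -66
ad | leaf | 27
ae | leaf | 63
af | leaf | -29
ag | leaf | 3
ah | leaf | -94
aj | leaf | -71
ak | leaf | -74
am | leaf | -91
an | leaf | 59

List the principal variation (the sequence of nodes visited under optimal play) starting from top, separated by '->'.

top -> M1 -> c -> s

a (Lin): max(-28, 86) = 86
b (Lin): max(0, -46) = 0
c (Lin): max(-46, -71) = -46
d (Lin): max(-1, -7) = -1
M1 (Zane): min(86, 0, -46, -1) = -46
e (Lin): max(-7, 94, 30) = 94
f (Lin): max(86, -35) = 86
g (Lin): max(-70, -66) = -66
h (Lin): max(27, 63) = 63
M2 (Zane): min(94, 86, -66, 63) = -66
j (Lin): max(-29, 3, -94) = 3
k (Lin): max(-71, -74) = -71
m (Lin): max(-91, 59) = 59
M3 (Zane): min(3, -71, 59) = -71
top (Lin): max(-46, -66, -71) = -46
At top, Lin picks M1 (highest: -46).
At M1, Zane picks c (lowest: -46).
At c, Lin picks s (highest: -46).
Terminal value -46.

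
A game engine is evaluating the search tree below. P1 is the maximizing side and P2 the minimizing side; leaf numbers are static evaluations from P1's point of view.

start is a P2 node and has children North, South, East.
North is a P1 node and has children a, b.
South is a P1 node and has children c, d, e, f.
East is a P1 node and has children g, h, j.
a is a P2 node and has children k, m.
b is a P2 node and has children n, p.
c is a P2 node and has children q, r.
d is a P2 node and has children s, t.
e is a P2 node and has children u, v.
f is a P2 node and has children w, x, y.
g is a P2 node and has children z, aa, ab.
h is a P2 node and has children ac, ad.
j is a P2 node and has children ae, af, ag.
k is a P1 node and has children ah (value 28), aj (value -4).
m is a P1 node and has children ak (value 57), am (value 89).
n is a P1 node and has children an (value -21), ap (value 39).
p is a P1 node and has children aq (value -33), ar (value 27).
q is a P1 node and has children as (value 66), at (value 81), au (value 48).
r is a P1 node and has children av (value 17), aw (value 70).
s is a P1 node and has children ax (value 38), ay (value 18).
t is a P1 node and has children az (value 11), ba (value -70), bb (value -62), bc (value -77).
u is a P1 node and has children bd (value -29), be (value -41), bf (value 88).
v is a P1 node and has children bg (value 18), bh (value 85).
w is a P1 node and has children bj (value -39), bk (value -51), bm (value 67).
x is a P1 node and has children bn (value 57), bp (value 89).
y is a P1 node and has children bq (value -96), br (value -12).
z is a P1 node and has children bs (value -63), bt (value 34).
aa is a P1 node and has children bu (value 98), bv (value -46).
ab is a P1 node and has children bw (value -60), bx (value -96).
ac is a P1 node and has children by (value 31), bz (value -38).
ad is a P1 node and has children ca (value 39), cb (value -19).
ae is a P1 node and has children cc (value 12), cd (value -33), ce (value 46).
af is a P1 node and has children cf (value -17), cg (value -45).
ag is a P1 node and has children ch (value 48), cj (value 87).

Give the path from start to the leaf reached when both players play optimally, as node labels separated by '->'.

start -> North -> a -> k -> ah

k (P1): max(28, -4) = 28
m (P1): max(57, 89) = 89
a (P2): min(28, 89) = 28
n (P1): max(-21, 39) = 39
p (P1): max(-33, 27) = 27
b (P2): min(39, 27) = 27
North (P1): max(28, 27) = 28
q (P1): max(66, 81, 48) = 81
r (P1): max(17, 70) = 70
c (P2): min(81, 70) = 70
s (P1): max(38, 18) = 38
t (P1): max(11, -70, -62, -77) = 11
d (P2): min(38, 11) = 11
u (P1): max(-29, -41, 88) = 88
v (P1): max(18, 85) = 85
e (P2): min(88, 85) = 85
w (P1): max(-39, -51, 67) = 67
x (P1): max(57, 89) = 89
y (P1): max(-96, -12) = -12
f (P2): min(67, 89, -12) = -12
South (P1): max(70, 11, 85, -12) = 85
z (P1): max(-63, 34) = 34
aa (P1): max(98, -46) = 98
ab (P1): max(-60, -96) = -60
g (P2): min(34, 98, -60) = -60
ac (P1): max(31, -38) = 31
ad (P1): max(39, -19) = 39
h (P2): min(31, 39) = 31
ae (P1): max(12, -33, 46) = 46
af (P1): max(-17, -45) = -17
ag (P1): max(48, 87) = 87
j (P2): min(46, -17, 87) = -17
East (P1): max(-60, 31, -17) = 31
start (P2): min(28, 85, 31) = 28
At start, P2 picks North (lowest: 28).
At North, P1 picks a (highest: 28).
At a, P2 picks k (lowest: 28).
At k, P1 picks ah (highest: 28).
Terminal value 28.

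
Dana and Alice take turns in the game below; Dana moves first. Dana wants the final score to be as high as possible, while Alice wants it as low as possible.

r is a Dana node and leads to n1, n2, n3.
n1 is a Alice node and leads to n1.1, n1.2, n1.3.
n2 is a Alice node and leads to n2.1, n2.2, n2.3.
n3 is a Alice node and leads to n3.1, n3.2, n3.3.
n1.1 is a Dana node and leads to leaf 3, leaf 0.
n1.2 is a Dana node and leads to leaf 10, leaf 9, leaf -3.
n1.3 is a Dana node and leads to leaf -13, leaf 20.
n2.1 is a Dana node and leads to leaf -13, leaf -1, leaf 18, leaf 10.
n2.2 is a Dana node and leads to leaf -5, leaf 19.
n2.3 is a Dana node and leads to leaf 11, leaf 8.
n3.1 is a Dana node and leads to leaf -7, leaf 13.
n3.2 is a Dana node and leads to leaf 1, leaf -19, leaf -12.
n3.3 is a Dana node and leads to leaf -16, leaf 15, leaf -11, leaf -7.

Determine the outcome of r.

11

n1.1 (Dana): max(3, 0) = 3
n1.2 (Dana): max(10, 9, -3) = 10
n1.3 (Dana): max(-13, 20) = 20
n1 (Alice): min(3, 10, 20) = 3
n2.1 (Dana): max(-13, -1, 18, 10) = 18
n2.2 (Dana): max(-5, 19) = 19
n2.3 (Dana): max(11, 8) = 11
n2 (Alice): min(18, 19, 11) = 11
n3.1 (Dana): max(-7, 13) = 13
n3.2 (Dana): max(1, -19, -12) = 1
n3.3 (Dana): max(-16, 15, -11, -7) = 15
n3 (Alice): min(13, 1, 15) = 1
r (Dana): max(3, 11, 1) = 11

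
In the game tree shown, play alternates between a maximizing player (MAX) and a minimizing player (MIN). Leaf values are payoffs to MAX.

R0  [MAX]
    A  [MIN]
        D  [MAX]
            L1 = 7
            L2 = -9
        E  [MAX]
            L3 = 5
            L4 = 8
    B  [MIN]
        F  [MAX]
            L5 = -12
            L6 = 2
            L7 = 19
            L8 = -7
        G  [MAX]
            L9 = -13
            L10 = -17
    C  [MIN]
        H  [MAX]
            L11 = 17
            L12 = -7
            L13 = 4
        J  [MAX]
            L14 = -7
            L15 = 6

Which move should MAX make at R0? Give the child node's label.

D (MAX): max(7, -9) = 7
E (MAX): max(5, 8) = 8
A (MIN): min(7, 8) = 7
F (MAX): max(-12, 2, 19, -7) = 19
G (MAX): max(-13, -17) = -13
B (MIN): min(19, -13) = -13
H (MAX): max(17, -7, 4) = 17
J (MAX): max(-7, 6) = 6
C (MIN): min(17, 6) = 6
R0 (MAX): max(7, -13, 6) = 7
MAX at R0 wants the highest of {A=7, B=-13, C=6}, so chooses A.

A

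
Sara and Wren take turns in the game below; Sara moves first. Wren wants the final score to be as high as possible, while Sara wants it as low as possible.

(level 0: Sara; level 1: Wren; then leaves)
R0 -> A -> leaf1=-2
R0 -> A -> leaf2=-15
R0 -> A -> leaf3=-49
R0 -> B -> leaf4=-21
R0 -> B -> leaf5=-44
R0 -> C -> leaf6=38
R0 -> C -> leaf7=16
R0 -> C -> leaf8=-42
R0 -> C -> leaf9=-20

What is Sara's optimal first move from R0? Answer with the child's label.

A (Wren): max(-2, -15, -49) = -2
B (Wren): max(-21, -44) = -21
C (Wren): max(38, 16, -42, -20) = 38
R0 (Sara): min(-2, -21, 38) = -21
Sara at R0 wants the lowest of {A=-2, B=-21, C=38}, so chooses B.

B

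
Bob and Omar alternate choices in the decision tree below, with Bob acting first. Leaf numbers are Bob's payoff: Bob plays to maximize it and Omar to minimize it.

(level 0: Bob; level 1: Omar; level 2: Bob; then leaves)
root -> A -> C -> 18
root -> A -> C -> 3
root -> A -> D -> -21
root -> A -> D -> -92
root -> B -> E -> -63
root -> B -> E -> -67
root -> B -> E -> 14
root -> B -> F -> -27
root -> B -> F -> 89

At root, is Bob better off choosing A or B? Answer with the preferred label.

C (Bob): max(18, 3) = 18
D (Bob): max(-21, -92) = -21
A (Omar): min(18, -21) = -21
E (Bob): max(-63, -67, 14) = 14
F (Bob): max(-27, 89) = 89
B (Omar): min(14, 89) = 14
Bob prefers the higher value; A=-21, B=14. B is better since 14 > -21.

B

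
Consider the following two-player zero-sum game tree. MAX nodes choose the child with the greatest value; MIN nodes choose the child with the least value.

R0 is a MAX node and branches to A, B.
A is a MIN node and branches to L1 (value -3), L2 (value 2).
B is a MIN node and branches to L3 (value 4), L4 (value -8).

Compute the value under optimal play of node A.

-3

A (MIN): min(-3, 2) = -3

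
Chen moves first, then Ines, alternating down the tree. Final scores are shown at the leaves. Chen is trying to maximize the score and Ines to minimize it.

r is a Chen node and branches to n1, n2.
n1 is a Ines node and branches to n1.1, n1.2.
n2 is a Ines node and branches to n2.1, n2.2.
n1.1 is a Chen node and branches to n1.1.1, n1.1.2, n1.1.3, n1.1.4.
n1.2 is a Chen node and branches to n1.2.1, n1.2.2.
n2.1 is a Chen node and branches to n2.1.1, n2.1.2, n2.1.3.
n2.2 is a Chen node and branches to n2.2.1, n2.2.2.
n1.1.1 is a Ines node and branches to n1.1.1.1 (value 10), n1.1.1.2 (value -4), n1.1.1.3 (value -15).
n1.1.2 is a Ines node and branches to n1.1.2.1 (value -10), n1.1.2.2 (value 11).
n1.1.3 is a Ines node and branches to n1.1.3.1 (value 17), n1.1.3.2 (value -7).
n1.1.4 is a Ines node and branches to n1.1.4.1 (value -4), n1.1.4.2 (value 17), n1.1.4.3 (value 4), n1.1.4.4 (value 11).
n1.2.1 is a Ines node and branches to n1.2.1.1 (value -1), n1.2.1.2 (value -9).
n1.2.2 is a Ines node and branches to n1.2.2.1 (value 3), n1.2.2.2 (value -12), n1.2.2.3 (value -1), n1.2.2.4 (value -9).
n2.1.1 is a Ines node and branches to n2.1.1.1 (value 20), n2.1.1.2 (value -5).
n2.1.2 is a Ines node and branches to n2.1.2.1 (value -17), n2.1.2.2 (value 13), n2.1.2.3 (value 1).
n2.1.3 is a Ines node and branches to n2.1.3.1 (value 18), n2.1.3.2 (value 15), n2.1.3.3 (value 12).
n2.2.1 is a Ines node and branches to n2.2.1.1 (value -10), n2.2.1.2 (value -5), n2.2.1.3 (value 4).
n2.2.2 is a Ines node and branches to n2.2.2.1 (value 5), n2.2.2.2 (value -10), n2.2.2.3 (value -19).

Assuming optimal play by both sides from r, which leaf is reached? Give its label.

n1.2.1.2

n1.1.1 (Ines): min(10, -4, -15) = -15
n1.1.2 (Ines): min(-10, 11) = -10
n1.1.3 (Ines): min(17, -7) = -7
n1.1.4 (Ines): min(-4, 17, 4, 11) = -4
n1.1 (Chen): max(-15, -10, -7, -4) = -4
n1.2.1 (Ines): min(-1, -9) = -9
n1.2.2 (Ines): min(3, -12, -1, -9) = -12
n1.2 (Chen): max(-9, -12) = -9
n1 (Ines): min(-4, -9) = -9
n2.1.1 (Ines): min(20, -5) = -5
n2.1.2 (Ines): min(-17, 13, 1) = -17
n2.1.3 (Ines): min(18, 15, 12) = 12
n2.1 (Chen): max(-5, -17, 12) = 12
n2.2.1 (Ines): min(-10, -5, 4) = -10
n2.2.2 (Ines): min(5, -10, -19) = -19
n2.2 (Chen): max(-10, -19) = -10
n2 (Ines): min(12, -10) = -10
r (Chen): max(-9, -10) = -9
At r, Chen picks n1 (highest: -9).
At n1, Ines picks n1.2 (lowest: -9).
At n1.2, Chen picks n1.2.1 (highest: -9).
At n1.2.1, Ines picks n1.2.1.2 (lowest: -9).
Terminal value -9.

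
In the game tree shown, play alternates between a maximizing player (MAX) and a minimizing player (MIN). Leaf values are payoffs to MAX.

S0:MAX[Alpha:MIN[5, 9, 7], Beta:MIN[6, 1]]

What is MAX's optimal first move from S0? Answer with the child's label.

Alpha

Alpha (MIN): min(5, 9, 7) = 5
Beta (MIN): min(6, 1) = 1
S0 (MAX): max(5, 1) = 5
MAX at S0 wants the highest of {Alpha=5, Beta=1}, so chooses Alpha.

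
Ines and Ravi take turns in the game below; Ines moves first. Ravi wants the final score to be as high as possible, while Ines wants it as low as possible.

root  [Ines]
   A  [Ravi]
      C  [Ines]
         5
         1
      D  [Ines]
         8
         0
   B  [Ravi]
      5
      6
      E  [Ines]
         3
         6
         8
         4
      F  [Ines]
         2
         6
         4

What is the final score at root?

C (Ines): min(5, 1) = 1
D (Ines): min(8, 0) = 0
A (Ravi): max(1, 0) = 1
E (Ines): min(3, 6, 8, 4) = 3
F (Ines): min(2, 6, 4) = 2
B (Ravi): max(5, 6, 3, 2) = 6
root (Ines): min(1, 6) = 1

1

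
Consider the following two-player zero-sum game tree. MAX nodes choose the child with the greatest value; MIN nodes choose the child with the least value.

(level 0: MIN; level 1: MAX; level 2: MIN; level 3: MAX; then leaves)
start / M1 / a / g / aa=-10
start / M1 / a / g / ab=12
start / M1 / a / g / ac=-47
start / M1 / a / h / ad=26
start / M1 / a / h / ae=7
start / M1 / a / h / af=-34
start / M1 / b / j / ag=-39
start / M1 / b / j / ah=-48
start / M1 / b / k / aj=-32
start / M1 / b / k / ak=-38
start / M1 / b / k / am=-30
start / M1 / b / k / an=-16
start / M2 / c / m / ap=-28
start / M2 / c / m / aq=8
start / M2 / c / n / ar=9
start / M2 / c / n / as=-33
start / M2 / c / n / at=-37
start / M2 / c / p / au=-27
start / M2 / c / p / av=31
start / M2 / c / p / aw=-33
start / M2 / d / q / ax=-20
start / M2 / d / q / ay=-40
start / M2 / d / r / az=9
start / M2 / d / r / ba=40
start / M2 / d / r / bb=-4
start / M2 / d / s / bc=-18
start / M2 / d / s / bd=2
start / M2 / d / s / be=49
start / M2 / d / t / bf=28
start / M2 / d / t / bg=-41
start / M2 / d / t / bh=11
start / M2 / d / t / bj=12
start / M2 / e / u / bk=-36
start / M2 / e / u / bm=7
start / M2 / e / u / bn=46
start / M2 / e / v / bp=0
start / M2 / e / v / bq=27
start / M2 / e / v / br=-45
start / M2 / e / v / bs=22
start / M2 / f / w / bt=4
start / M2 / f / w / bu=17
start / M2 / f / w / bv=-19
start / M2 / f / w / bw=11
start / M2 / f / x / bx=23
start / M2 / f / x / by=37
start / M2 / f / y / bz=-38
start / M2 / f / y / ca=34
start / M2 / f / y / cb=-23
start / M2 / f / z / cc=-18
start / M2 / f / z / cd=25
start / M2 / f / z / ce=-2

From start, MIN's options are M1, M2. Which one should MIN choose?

g (MAX): max(-10, 12, -47) = 12
h (MAX): max(26, 7, -34) = 26
a (MIN): min(12, 26) = 12
j (MAX): max(-39, -48) = -39
k (MAX): max(-32, -38, -30, -16) = -16
b (MIN): min(-39, -16) = -39
M1 (MAX): max(12, -39) = 12
m (MAX): max(-28, 8) = 8
n (MAX): max(9, -33, -37) = 9
p (MAX): max(-27, 31, -33) = 31
c (MIN): min(8, 9, 31) = 8
q (MAX): max(-20, -40) = -20
r (MAX): max(9, 40, -4) = 40
s (MAX): max(-18, 2, 49) = 49
t (MAX): max(28, -41, 11, 12) = 28
d (MIN): min(-20, 40, 49, 28) = -20
u (MAX): max(-36, 7, 46) = 46
v (MAX): max(0, 27, -45, 22) = 27
e (MIN): min(46, 27) = 27
w (MAX): max(4, 17, -19, 11) = 17
x (MAX): max(23, 37) = 37
y (MAX): max(-38, 34, -23) = 34
z (MAX): max(-18, 25, -2) = 25
f (MIN): min(17, 37, 34, 25) = 17
M2 (MAX): max(8, -20, 27, 17) = 27
start (MIN): min(12, 27) = 12
MIN at start wants the lowest of {M1=12, M2=27}, so chooses M1.

M1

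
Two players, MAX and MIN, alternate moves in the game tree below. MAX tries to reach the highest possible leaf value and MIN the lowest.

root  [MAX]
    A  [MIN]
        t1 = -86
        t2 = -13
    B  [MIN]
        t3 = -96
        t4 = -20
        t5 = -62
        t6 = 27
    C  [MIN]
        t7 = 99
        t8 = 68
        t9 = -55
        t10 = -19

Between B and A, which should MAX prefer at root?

A

B (MIN): min(-96, -20, -62, 27) = -96
A (MIN): min(-86, -13) = -86
MAX prefers the higher value; B=-96, A=-86. A is better since -86 > -96.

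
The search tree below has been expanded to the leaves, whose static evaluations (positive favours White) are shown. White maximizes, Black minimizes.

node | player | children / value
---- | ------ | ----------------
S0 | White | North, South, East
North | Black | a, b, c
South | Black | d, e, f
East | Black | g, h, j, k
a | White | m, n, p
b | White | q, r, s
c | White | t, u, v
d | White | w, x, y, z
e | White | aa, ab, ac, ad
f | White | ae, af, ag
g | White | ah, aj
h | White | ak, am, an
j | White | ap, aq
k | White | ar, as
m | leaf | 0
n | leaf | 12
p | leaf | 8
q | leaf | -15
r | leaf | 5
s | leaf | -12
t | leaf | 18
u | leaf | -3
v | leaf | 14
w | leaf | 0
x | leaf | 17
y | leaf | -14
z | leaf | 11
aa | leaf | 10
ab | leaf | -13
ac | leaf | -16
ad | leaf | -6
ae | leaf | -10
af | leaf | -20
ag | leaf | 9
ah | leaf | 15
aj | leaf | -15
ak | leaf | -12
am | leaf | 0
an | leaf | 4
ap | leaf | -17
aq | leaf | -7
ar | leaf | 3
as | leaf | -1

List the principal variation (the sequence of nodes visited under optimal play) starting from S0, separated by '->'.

S0 -> South -> f -> ag

a (White): max(0, 12, 8) = 12
b (White): max(-15, 5, -12) = 5
c (White): max(18, -3, 14) = 18
North (Black): min(12, 5, 18) = 5
d (White): max(0, 17, -14, 11) = 17
e (White): max(10, -13, -16, -6) = 10
f (White): max(-10, -20, 9) = 9
South (Black): min(17, 10, 9) = 9
g (White): max(15, -15) = 15
h (White): max(-12, 0, 4) = 4
j (White): max(-17, -7) = -7
k (White): max(3, -1) = 3
East (Black): min(15, 4, -7, 3) = -7
S0 (White): max(5, 9, -7) = 9
At S0, White picks South (highest: 9).
At South, Black picks f (lowest: 9).
At f, White picks ag (highest: 9).
Terminal value 9.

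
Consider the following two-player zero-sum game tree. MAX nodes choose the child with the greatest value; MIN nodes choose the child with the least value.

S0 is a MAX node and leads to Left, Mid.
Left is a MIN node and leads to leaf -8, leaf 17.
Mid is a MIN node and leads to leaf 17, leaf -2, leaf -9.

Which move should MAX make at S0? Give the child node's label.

Left

Left (MIN): min(-8, 17) = -8
Mid (MIN): min(17, -2, -9) = -9
S0 (MAX): max(-8, -9) = -8
MAX at S0 wants the highest of {Left=-8, Mid=-9}, so chooses Left.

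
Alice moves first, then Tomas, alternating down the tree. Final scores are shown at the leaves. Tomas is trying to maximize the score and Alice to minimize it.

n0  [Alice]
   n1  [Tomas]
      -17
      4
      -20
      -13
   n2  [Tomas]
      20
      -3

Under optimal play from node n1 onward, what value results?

4

n1 (Tomas): max(-17, 4, -20, -13) = 4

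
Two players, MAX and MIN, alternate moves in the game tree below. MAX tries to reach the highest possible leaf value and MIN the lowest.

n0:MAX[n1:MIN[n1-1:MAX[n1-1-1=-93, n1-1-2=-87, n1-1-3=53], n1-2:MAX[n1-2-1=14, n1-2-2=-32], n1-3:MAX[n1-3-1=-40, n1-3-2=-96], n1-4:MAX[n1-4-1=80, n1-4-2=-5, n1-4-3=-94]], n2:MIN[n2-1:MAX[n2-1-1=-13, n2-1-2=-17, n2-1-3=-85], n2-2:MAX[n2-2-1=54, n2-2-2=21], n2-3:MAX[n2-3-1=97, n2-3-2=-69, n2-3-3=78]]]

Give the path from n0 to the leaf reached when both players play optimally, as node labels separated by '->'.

n0 -> n2 -> n2-1 -> n2-1-1

n1-1 (MAX): max(-93, -87, 53) = 53
n1-2 (MAX): max(14, -32) = 14
n1-3 (MAX): max(-40, -96) = -40
n1-4 (MAX): max(80, -5, -94) = 80
n1 (MIN): min(53, 14, -40, 80) = -40
n2-1 (MAX): max(-13, -17, -85) = -13
n2-2 (MAX): max(54, 21) = 54
n2-3 (MAX): max(97, -69, 78) = 97
n2 (MIN): min(-13, 54, 97) = -13
n0 (MAX): max(-40, -13) = -13
At n0, MAX picks n2 (highest: -13).
At n2, MIN picks n2-1 (lowest: -13).
At n2-1, MAX picks n2-1-1 (highest: -13).
Terminal value -13.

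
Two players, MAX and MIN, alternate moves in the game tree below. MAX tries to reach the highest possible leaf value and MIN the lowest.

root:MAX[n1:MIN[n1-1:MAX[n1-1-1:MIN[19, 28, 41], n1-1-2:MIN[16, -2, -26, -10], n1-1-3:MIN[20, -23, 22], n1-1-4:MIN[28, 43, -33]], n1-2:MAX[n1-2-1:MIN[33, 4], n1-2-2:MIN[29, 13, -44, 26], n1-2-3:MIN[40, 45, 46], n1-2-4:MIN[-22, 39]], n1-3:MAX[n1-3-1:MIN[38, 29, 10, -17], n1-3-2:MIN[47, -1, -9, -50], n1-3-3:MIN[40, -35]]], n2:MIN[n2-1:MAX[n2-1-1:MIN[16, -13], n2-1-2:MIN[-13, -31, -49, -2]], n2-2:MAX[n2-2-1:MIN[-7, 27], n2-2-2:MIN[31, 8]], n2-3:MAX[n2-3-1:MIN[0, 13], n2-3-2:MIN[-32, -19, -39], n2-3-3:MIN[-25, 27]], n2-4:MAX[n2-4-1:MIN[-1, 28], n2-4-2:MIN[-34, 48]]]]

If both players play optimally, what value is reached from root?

-13

n1-1-1 (MIN): min(19, 28, 41) = 19
n1-1-2 (MIN): min(16, -2, -26, -10) = -26
n1-1-3 (MIN): min(20, -23, 22) = -23
n1-1-4 (MIN): min(28, 43, -33) = -33
n1-1 (MAX): max(19, -26, -23, -33) = 19
n1-2-1 (MIN): min(33, 4) = 4
n1-2-2 (MIN): min(29, 13, -44, 26) = -44
n1-2-3 (MIN): min(40, 45, 46) = 40
n1-2-4 (MIN): min(-22, 39) = -22
n1-2 (MAX): max(4, -44, 40, -22) = 40
n1-3-1 (MIN): min(38, 29, 10, -17) = -17
n1-3-2 (MIN): min(47, -1, -9, -50) = -50
n1-3-3 (MIN): min(40, -35) = -35
n1-3 (MAX): max(-17, -50, -35) = -17
n1 (MIN): min(19, 40, -17) = -17
n2-1-1 (MIN): min(16, -13) = -13
n2-1-2 (MIN): min(-13, -31, -49, -2) = -49
n2-1 (MAX): max(-13, -49) = -13
n2-2-1 (MIN): min(-7, 27) = -7
n2-2-2 (MIN): min(31, 8) = 8
n2-2 (MAX): max(-7, 8) = 8
n2-3-1 (MIN): min(0, 13) = 0
n2-3-2 (MIN): min(-32, -19, -39) = -39
n2-3-3 (MIN): min(-25, 27) = -25
n2-3 (MAX): max(0, -39, -25) = 0
n2-4-1 (MIN): min(-1, 28) = -1
n2-4-2 (MIN): min(-34, 48) = -34
n2-4 (MAX): max(-1, -34) = -1
n2 (MIN): min(-13, 8, 0, -1) = -13
root (MAX): max(-17, -13) = -13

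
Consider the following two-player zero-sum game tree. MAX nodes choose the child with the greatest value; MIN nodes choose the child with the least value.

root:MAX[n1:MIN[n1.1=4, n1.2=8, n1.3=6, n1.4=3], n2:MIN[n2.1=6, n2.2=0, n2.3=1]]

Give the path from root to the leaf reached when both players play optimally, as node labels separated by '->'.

root -> n1 -> n1.4

n1 (MIN): min(4, 8, 6, 3) = 3
n2 (MIN): min(6, 0, 1) = 0
root (MAX): max(3, 0) = 3
At root, MAX picks n1 (highest: 3).
At n1, MIN picks n1.4 (lowest: 3).
Terminal value 3.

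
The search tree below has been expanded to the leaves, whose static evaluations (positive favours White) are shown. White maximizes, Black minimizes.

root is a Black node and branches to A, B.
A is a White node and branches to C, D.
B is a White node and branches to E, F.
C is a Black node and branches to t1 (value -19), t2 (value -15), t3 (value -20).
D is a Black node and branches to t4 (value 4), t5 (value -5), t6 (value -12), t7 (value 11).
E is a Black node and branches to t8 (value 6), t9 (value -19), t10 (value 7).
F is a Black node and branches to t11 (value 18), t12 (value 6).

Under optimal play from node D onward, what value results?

-12

D (Black): min(4, -5, -12, 11) = -12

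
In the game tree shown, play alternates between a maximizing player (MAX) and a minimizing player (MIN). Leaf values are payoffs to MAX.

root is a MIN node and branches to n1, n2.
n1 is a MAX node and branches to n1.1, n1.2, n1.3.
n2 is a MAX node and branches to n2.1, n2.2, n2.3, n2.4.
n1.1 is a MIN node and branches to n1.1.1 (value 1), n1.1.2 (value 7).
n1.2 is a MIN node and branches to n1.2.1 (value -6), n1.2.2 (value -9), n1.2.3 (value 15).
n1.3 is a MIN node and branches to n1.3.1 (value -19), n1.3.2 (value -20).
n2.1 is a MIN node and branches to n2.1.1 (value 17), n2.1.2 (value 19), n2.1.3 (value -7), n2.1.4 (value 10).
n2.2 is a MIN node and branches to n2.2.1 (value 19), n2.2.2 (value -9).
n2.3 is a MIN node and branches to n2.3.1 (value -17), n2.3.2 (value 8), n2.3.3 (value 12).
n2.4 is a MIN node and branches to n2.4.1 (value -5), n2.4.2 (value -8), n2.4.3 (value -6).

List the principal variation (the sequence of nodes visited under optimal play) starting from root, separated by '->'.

n1.1 (MIN): min(1, 7) = 1
n1.2 (MIN): min(-6, -9, 15) = -9
n1.3 (MIN): min(-19, -20) = -20
n1 (MAX): max(1, -9, -20) = 1
n2.1 (MIN): min(17, 19, -7, 10) = -7
n2.2 (MIN): min(19, -9) = -9
n2.3 (MIN): min(-17, 8, 12) = -17
n2.4 (MIN): min(-5, -8, -6) = -8
n2 (MAX): max(-7, -9, -17, -8) = -7
root (MIN): min(1, -7) = -7
At root, MIN picks n2 (lowest: -7).
At n2, MAX picks n2.1 (highest: -7).
At n2.1, MIN picks n2.1.3 (lowest: -7).
Terminal value -7.

root -> n2 -> n2.1 -> n2.1.3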